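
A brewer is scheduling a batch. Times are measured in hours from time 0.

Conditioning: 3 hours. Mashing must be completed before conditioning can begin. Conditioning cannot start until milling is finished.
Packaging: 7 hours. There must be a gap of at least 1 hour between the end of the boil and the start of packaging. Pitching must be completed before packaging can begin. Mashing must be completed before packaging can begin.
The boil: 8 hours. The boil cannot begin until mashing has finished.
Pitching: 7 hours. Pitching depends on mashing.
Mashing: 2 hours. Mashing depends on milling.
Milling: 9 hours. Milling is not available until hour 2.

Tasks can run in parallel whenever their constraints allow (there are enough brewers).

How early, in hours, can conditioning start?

13

Milling waits on its own release at hour 2, so it starts at hour 2 and finishes at 2 + 9 = hour 11.
After milling (finishes hour 11), mashing can start at hour 11 and finishes at hour 13.
Conditioning waits on mashing (finishes hour 13); milling (finishes hour 11). The latest of these is hour 13, which is the earliest conditioning can start.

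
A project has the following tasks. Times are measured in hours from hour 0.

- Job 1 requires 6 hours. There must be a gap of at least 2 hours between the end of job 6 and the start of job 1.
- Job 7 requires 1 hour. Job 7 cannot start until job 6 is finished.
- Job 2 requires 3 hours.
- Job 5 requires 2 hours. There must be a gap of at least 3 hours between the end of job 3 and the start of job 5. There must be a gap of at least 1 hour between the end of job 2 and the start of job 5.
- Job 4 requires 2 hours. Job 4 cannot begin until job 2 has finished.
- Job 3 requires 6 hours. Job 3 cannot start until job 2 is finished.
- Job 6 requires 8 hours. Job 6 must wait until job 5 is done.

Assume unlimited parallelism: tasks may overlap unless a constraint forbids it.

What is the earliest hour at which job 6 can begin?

Job 2 can start immediately at hour 0; it finishes at hour 3.
After job 2 (finishes hour 3), job 3 can start at hour 3 and finishes at hour 9.
Job 5 needs all of job 3 (finishes hour 9, plus 3-hour gap → hour 12); job 2 (finishes hour 3, plus 1-hour gap → hour 4). That puts its earliest start at hour 12; it finishes at 12 + 2 = hour 14.
Job 6 waits on job 5 (finishes hour 14), so the earliest it can start is hour 14.

14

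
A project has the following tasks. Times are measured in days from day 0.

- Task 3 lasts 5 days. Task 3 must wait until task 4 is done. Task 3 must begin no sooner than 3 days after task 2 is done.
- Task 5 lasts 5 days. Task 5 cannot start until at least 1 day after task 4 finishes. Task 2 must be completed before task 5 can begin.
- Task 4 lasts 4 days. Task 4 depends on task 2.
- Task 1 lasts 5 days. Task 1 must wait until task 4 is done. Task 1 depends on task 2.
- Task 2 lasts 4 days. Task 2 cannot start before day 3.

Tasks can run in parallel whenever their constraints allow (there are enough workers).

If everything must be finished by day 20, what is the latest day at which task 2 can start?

6

Nothing follows task 1; the deadline of day 20 is its only limit. It must start by 20 − 5 = day 15.
To finish by day 20, task 3 (duration 5) must start no later than day 15.
To finish by day 20, task 5 (duration 5) must start no later than day 15.
Task 4 has several dependents: task 1 (must start by day 15); task 3 (must start by day 15); task 5 (must start by day 15, minus 1-day gap → day 14). The earliest of those limits is day 14, so task 4 must start by 14 − 4 = day 10.
Task 2 must finish in time for task 1 (must start by day 15); task 3 (must start by day 15, minus 3-day gap → day 12); task 4 (must start by day 10); task 5 (must start by day 15). The tightest is day 10, so task 2 must start by 10 − 4 = day 6.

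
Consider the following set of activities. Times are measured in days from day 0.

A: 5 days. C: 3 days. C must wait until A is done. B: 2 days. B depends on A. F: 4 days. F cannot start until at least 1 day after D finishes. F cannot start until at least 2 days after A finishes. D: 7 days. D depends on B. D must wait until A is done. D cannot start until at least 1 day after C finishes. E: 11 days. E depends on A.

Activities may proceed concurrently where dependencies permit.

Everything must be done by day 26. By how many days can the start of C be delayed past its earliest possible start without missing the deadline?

5

A has no prerequisites, so it starts at day 0 and finishes at day 5.
After A (finishes day 5), C can start at day 5 and finishes at day 8.

Working backward from the deadline:
Nothing follows F; the deadline of day 26 is its only limit. It must start by 26 − 4 = day 22.
D feeds into F (must start by day 22, minus 1-day gap → day 21); so D must finish by day 21 and therefore start by day 14.
Since D (must start by day 14, minus 1-day gap → day 13) depends on it, C must finish by day 13. Backing off its 3-day duration gives a latest start of day 10.
So C can start as early as day 5 and as late as day 10, giving 10 − 5 = 5 days of slack.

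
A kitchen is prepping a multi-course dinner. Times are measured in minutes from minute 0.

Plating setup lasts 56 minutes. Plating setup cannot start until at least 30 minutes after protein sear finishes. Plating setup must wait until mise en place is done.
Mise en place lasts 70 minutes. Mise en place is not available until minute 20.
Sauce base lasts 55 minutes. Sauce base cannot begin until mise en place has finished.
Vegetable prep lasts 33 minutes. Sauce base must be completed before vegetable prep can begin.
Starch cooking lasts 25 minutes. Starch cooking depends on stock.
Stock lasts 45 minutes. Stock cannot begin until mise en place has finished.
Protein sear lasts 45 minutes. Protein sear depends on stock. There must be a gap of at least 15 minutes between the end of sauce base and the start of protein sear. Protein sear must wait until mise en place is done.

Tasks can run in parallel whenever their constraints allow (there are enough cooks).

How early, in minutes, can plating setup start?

235

Mise en place waits on its own release at minute 20, so it starts at minute 20 and finishes at 20 + 70 = minute 90.
Sauce base cannot begin until mise en place (finishes minute 90). It runs from minute 90 to 90 + 55 = minute 145.
Stock waits on mise en place (finishes minute 90), so it starts at minute 90 and finishes at 90 + 45 = minute 135.
Protein sear needs all of stock (finishes minute 135); sauce base (finishes minute 145, plus 15-minute gap → minute 160); mise en place (finishes minute 90). That puts its earliest start at minute 160; it finishes at 160 + 45 = minute 205.
Plating setup waits on protein sear (finishes minute 205, plus 30-minute gap → minute 235); mise en place (finishes minute 90). The latest of these is minute 235, which is the earliest plating setup can start.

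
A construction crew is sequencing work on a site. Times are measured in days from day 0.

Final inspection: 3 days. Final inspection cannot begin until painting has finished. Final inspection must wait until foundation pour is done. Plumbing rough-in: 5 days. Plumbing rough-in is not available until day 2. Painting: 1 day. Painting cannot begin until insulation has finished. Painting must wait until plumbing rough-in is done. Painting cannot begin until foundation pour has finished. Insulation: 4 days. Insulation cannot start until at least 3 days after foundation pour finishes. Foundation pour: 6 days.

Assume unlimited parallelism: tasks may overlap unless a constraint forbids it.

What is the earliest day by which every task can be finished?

17

Plumbing rough-in waits on its own release at day 2, so it starts at day 2 and finishes at 2 + 5 = day 7.
Foundation pour has no prerequisites, so it starts at day 0 and finishes at day 6.
Insulation waits on foundation pour (finishes day 6, plus 3-day gap → day 9), so it starts at day 9 and finishes at 9 + 4 = day 13.
Painting cannot start until insulation (finishes day 13); plumbing rough-in (finishes day 7); foundation pour (finishes day 6). The controlling bound is day 13, so painting finishes at 13 + 1 = day 14.
Final inspection has to wait for painting (finishes day 14); foundation pour (finishes day 6). The latest of these is day 14, so final inspection runs day 14 to 14 + 3 = day 17.
All tasks are finished once the last one completes. Finish times: Foundation pour at 6, Plumbing rough-in at 7, Insulation at 13, Painting at 14, Final inspection at 17. The latest is day 17.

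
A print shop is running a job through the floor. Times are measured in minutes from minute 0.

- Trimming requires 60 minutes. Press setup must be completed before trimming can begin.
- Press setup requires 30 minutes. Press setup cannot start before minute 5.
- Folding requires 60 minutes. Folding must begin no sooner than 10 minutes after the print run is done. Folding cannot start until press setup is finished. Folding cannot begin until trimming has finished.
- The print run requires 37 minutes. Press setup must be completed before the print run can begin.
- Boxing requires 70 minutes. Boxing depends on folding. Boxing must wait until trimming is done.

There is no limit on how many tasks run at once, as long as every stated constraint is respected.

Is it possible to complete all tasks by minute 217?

After its own release at minute 5, press setup can start at minute 5 and finishes at minute 35.
Trimming cannot begin until press setup (finishes minute 35). It runs from minute 35 to 35 + 60 = minute 95.
The print run waits on press setup (finishes minute 35), so it starts at minute 35 and finishes at 35 + 37 = minute 72.
Folding needs all of the print run (finishes minute 72, plus 10-minute gap → minute 82); press setup (finishes minute 35); trimming (finishes minute 95). That puts its earliest start at minute 95; it finishes at 95 + 60 = minute 155.
Boxing cannot start until folding (finishes minute 155); trimming (finishes minute 95). The controlling bound is minute 155, so boxing finishes at 155 + 70 = minute 225.
The earliest everything can be done is minute 225, which is after the deadline of 217, so it is not possible.

No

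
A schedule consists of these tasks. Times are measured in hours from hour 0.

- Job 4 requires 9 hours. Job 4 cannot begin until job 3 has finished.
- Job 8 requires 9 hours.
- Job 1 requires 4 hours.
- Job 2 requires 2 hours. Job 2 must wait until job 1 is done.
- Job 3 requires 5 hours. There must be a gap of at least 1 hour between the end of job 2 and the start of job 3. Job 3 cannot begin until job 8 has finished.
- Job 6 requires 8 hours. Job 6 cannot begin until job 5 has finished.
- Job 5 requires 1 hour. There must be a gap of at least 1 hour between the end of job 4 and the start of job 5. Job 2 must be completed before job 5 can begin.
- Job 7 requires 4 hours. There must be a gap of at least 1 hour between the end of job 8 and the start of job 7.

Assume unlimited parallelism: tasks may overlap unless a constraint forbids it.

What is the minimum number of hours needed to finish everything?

Nothing blocks job 8, so it runs from hour 0 to hour 9.
Job 7 cannot begin until job 8 (finishes hour 9, plus 1-hour gap → hour 10). It runs from hour 10 to 10 + 4 = hour 14.
Job 1 has no prerequisites, so it starts at hour 0 and finishes at hour 4.
Job 2 waits on job 1 (finishes hour 4), so it starts at hour 4 and finishes at 4 + 2 = hour 6.
Job 3 cannot start until job 2 (finishes hour 6, plus 1-hour gap → hour 7); job 8 (finishes hour 9). The controlling bound is hour 9, so job 3 finishes at 9 + 5 = hour 14.
Job 4 waits on job 3 (finishes hour 14), so it starts at hour 14 and finishes at 14 + 9 = hour 23.
Job 5 cannot start until job 4 (finishes hour 23, plus 1-hour gap → hour 24); job 2 (finishes hour 6). The controlling bound is hour 24, so job 5 finishes at 24 + 1 = hour 25.
Job 6 waits on job 5 (finishes hour 25), so it starts at hour 25 and finishes at 25 + 8 = hour 33.
All tasks are finished once the last one completes. Finish times: Job 1 at 4, Job 2 at 6, Job 3 at 14, Job 4 at 23, Job 5 at 25, Job 6 at 33, Job 7 at 14, Job 8 at 9. The latest is hour 33.

33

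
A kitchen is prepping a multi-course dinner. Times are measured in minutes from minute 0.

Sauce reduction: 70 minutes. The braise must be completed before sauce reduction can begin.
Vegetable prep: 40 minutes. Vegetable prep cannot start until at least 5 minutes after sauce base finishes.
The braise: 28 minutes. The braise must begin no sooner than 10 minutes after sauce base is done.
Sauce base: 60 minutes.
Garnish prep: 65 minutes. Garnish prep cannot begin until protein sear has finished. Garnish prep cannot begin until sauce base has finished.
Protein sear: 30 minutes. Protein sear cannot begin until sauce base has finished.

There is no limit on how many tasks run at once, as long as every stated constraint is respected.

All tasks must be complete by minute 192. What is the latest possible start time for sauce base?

24

Sauce reduction must finish by minute 192; it takes 70 minutes, so it must start by 192 − 70 = minute 122.
The braise feeds into sauce reduction (must start by minute 122); so the braise must finish by minute 122 and therefore start by minute 94.
Nothing follows garnish prep; the deadline of minute 192 is its only limit. It must start by 192 − 65 = minute 127.
Protein sear feeds into garnish prep (must start by minute 127); so protein sear must finish by minute 127 and therefore start by minute 97.
Vegetable prep has no dependents, so it just needs to finish by minute 192. Starting by 192 − 40 = minute 152 achieves that.
Sauce base must finish in time for the braise (must start by minute 94, minus 10-minute gap → minute 84); protein sear (must start by minute 97); vegetable prep (must start by minute 152, minus 5-minute gap → minute 147); garnish prep (must start by minute 127). The tightest is minute 84, so sauce base must start by 84 − 60 = minute 24.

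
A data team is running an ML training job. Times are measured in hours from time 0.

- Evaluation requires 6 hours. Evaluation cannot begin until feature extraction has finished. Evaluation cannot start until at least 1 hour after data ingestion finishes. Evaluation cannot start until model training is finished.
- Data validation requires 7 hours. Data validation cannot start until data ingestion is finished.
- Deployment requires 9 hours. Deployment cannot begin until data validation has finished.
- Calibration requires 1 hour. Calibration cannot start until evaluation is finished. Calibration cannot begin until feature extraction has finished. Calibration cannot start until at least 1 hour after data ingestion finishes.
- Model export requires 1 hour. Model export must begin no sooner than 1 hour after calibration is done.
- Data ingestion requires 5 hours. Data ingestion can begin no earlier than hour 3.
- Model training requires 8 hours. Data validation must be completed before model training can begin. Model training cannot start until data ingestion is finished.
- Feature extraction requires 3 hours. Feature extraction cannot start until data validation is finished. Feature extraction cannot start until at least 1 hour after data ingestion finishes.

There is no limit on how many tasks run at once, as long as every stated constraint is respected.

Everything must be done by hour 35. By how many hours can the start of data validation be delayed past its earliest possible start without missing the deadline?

After its own release at hour 3, data ingestion can start at hour 3 and finishes at hour 8.
Data validation cannot begin until data ingestion (finishes hour 8). It runs from hour 8 to 8 + 7 = hour 15.

Working backward from the deadline:
Model export has no dependents, so it just needs to finish by hour 35. Starting by 35 − 1 = hour 34 achieves that.
Calibration has to be done before model export (must start by hour 34, minus 1-hour gap → hour 33). That means finishing by hour 33, i.e. starting by 33 − 1 = hour 32.
Since calibration (must start by hour 32) depends on it, evaluation must finish by hour 32. Backing off its 6-hour duration gives a latest start of hour 26.
Feature extraction must finish in time for evaluation (must start by hour 26); calibration (must start by hour 32). The tightest is hour 26, so feature extraction must start by 26 − 3 = hour 23.
Model training has to be done before evaluation (must start by hour 26). That means finishing by hour 26, i.e. starting by 26 − 8 = hour 18.
Deployment must finish by hour 35; it takes 9 hours, so it must start by 35 − 9 = hour 26.
For data validation: feature extraction (must start by hour 23); model training (must start by hour 18); deployment (must start by hour 26). The most restrictive is hour 18; with a 7-hour duration, data validation must start by hour 11.
So data validation can start as early as hour 8 and as late as hour 11, giving 11 − 8 = 3 hours of slack.

3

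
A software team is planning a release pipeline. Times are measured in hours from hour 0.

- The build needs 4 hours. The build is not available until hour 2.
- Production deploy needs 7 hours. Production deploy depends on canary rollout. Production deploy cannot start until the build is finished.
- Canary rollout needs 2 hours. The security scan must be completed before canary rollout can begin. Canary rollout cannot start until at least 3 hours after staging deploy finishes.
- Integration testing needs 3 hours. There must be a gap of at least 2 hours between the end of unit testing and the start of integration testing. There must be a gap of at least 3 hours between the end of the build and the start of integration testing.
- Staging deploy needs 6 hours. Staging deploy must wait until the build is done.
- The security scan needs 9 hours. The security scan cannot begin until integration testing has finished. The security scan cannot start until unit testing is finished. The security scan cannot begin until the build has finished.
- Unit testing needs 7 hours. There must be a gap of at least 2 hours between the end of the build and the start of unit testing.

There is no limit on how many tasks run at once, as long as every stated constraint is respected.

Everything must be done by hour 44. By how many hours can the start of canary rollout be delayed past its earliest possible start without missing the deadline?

The build waits on its own release at hour 2, so it starts at hour 2 and finishes at 2 + 4 = hour 6.
Staging deploy cannot begin until the build (finishes hour 6). It runs from hour 6 to 6 + 6 = hour 12.
Unit testing cannot begin until the build (finishes hour 6, plus 2-hour gap → hour 8). It runs from hour 8 to 8 + 7 = hour 15.
Integration testing cannot start until unit testing (finishes hour 15, plus 2-hour gap → hour 17); the build (finishes hour 6, plus 3-hour gap → hour 9). The controlling bound is hour 17, so integration testing finishes at 17 + 3 = hour 20.
The security scan has to wait for integration testing (finishes hour 20); unit testing (finishes hour 15); the build (finishes hour 6). The latest of these is hour 20, so the security scan runs hour 20 to 20 + 9 = hour 29.
Canary rollout has to wait for the security scan (finishes hour 29); staging deploy (finishes hour 12, plus 3-hour gap → hour 15). The latest of these is hour 29, so canary rollout runs hour 29 to 29 + 2 = hour 31.

Working backward from the deadline:
Production deploy must finish by hour 44; it takes 7 hours, so it must start by 44 − 7 = hour 37.
Canary rollout has to be done before production deploy (must start by hour 37). That means finishing by hour 37, i.e. starting by 37 − 2 = hour 35.
So canary rollout can start as early as hour 29 and as late as hour 35, giving 35 − 29 = 6 hours of slack.

6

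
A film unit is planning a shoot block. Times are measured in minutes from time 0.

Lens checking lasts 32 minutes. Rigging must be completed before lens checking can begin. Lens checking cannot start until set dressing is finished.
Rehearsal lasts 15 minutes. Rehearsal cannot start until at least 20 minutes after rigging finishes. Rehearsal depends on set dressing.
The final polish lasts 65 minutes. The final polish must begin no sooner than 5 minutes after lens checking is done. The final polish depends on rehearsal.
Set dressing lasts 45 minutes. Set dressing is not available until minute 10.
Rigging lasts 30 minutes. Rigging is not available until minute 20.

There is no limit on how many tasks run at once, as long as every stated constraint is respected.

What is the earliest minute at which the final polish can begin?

Set dressing cannot begin until its own release at minute 10. It runs from minute 10 to 10 + 45 = minute 55.
Rigging waits on its own release at minute 20, so it starts at minute 20 and finishes at 20 + 30 = minute 50.
For rehearsal: rigging (finishes minute 50, plus 20-minute gap → minute 70); set dressing (finishes minute 55). Taking the maximum gives a start of minute 70, and it finishes at 70 + 15 = minute 85.
Lens checking has to wait for rigging (finishes minute 50); set dressing (finishes minute 55). The latest of these is minute 55, so lens checking runs minute 55 to 55 + 32 = minute 87.
The final polish waits on lens checking (finishes minute 87, plus 5-minute gap → minute 92); rehearsal (finishes minute 85). The latest of these is minute 92, which is the earliest the final polish can start.

92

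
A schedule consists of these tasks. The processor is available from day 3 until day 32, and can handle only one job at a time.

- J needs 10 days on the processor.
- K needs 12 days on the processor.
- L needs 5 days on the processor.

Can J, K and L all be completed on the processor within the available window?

Yes

The processor window is 32 − 3 = 29 days.
Running back to back, the jobs need 10 + 12 + 5 = 27 days on the processor.
Since 27 ≤ 29, they fit within the window.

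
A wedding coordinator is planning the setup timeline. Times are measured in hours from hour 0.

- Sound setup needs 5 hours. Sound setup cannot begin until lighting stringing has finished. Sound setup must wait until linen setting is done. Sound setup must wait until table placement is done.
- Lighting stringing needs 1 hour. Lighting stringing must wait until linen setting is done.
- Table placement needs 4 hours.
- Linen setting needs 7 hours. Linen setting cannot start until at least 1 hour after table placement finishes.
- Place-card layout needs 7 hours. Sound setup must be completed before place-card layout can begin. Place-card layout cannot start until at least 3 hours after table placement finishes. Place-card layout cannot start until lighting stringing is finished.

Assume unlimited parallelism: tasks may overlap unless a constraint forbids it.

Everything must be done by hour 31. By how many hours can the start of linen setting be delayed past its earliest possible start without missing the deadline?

6

Table placement has no prerequisites, so it starts at hour 0 and finishes at hour 4.
After table placement (finishes hour 4, plus 1-hour gap → hour 5), linen setting can start at hour 5 and finishes at hour 12.

Working backward from the deadline:
To finish by hour 31, place-card layout (duration 7) must start no later than hour 24.
Sound setup must finish before place-card layout (must start by hour 24). With a 5-hour duration, sound setup must start by 24 − 5 = hour 19.
For lighting stringing: sound setup (must start by hour 19); place-card layout (must start by hour 24). The most restrictive is hour 19; with a 1-hour duration, lighting stringing must start by hour 18.
Linen setting must finish in time for lighting stringing (must start by hour 18); sound setup (must start by hour 19). The tightest is hour 18, so linen setting must start by 18 − 7 = hour 11.
So linen setting can start as early as hour 5 and as late as hour 11, giving 11 − 5 = 6 hours of slack.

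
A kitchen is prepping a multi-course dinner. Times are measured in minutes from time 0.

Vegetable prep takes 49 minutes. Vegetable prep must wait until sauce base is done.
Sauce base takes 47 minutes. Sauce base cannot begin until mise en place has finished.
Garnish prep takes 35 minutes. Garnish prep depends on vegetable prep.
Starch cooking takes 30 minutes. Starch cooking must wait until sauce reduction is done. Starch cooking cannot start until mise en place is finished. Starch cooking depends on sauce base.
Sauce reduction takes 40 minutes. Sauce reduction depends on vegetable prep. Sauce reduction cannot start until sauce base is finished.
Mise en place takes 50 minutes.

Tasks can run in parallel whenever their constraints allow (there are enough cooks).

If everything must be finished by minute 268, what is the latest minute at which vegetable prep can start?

Starch cooking must finish by minute 268; it takes 30 minutes, so it must start by 268 − 30 = minute 238.
Sauce reduction must finish before starch cooking (must start by minute 238). With a 40-minute duration, sauce reduction must start by 238 − 40 = minute 198.
Garnish prep has no dependents, so it just needs to finish by minute 268. Starting by 268 − 35 = minute 233 achieves that.
Vegetable prep feeds sauce reduction (must start by minute 198); garnish prep (must start by minute 233). Taking the minimum, vegetable prep must finish by minute 198 and start by 198 − 49 = minute 149.

149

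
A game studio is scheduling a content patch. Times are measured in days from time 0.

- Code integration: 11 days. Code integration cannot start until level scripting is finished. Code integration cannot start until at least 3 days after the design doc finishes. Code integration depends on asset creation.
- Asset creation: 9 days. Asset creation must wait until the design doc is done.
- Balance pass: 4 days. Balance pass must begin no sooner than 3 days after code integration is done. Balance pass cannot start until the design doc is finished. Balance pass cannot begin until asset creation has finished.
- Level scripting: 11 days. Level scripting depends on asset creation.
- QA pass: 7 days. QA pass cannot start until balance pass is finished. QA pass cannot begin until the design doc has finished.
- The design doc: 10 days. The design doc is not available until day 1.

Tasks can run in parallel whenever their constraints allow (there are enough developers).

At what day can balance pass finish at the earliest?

After its own release at day 1, the design doc can start at day 1 and finishes at day 11.
After the design doc (finishes day 11), asset creation can start at day 11 and finishes at day 20.
After asset creation (finishes day 20), level scripting can start at day 20 and finishes at day 31.
For code integration: level scripting (finishes day 31); the design doc (finishes day 11, plus 3-day gap → day 14); asset creation (finishes day 20). Taking the maximum gives a start of day 31, and it finishes at 31 + 11 = day 42.
Balance pass cannot start until code integration (finishes day 42, plus 3-day gap → day 45); the design doc (finishes day 11); asset creation (finishes day 20). The controlling bound is day 45, so balance pass finishes at 45 + 4 = day 49.

49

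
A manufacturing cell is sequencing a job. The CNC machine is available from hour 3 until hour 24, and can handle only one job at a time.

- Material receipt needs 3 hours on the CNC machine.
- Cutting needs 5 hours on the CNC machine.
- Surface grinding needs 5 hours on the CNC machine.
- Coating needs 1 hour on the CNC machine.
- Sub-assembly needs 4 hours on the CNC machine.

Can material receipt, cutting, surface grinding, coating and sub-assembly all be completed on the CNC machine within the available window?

The CNC machine window is 24 − 3 = 21 hours.
Running back to back, the jobs need 3 + 5 + 5 + 1 + 4 = 18 hours on the CNC machine.
Since 18 ≤ 21, they fit within the window.

Yes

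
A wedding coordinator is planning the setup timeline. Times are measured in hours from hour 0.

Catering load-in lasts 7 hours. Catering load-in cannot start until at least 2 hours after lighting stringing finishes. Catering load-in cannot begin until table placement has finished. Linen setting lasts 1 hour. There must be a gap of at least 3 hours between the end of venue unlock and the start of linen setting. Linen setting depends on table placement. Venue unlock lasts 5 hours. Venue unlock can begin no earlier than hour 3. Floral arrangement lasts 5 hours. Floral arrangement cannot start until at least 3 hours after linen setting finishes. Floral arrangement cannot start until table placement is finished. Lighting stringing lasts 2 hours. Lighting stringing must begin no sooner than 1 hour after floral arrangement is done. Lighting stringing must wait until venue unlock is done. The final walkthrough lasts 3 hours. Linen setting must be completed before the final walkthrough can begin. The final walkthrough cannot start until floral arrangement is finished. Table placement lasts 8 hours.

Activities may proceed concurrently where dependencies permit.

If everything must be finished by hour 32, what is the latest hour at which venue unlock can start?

Catering load-in has no dependents, so it just needs to finish by hour 32. Starting by 32 − 7 = hour 25 achieves that.
Lighting stringing must finish before catering load-in (must start by hour 25, minus 2-hour gap → hour 23). With a 2-hour duration, lighting stringing must start by 23 − 2 = hour 21.
To finish by hour 32, the final walkthrough (duration 3) must start no later than hour 29.
For floral arrangement: lighting stringing (must start by hour 21, minus 1-hour gap → hour 20); the final walkthrough (must start by hour 29). The most restrictive is hour 20; with a 5-hour duration, floral arrangement must start by hour 15.
For linen setting: floral arrangement (must start by hour 15, minus 3-hour gap → hour 12); the final walkthrough (must start by hour 29). The most restrictive is hour 12; with a 1-hour duration, linen setting must start by hour 11.
Venue unlock has several dependents: linen setting (must start by hour 11, minus 3-hour gap → hour 8); lighting stringing (must start by hour 21). The earliest of those limits is hour 8, so venue unlock must start by 8 − 5 = hour 3.

3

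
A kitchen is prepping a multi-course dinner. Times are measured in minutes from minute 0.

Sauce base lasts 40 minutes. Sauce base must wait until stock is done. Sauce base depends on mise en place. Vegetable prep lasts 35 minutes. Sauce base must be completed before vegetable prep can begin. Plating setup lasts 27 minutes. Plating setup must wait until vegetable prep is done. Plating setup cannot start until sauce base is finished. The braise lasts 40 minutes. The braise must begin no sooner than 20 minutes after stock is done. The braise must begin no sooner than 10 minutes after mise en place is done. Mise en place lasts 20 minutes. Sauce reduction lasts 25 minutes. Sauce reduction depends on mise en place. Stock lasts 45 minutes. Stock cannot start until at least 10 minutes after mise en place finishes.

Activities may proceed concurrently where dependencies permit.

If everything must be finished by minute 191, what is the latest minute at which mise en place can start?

14

Plating setup has no dependents, so it just needs to finish by minute 191. Starting by 191 − 27 = minute 164 achieves that.
Vegetable prep feeds into plating setup (must start by minute 164); so vegetable prep must finish by minute 164 and therefore start by minute 129.
Sauce base has several dependents: vegetable prep (must start by minute 129); plating setup (must start by minute 164). The earliest of those limits is minute 129, so sauce base must start by 129 − 40 = minute 89.
Nothing follows the braise; the deadline of minute 191 is its only limit. It must start by 191 − 40 = minute 151.
Stock must finish in time for sauce base (must start by minute 89); the braise (must start by minute 151, minus 20-minute gap → minute 131). The tightest is minute 89, so stock must start by 89 − 45 = minute 44.
Sauce reduction must finish by minute 191; it takes 25 minutes, so it must start by 191 − 25 = minute 166.
Mise en place must finish in time for stock (must start by minute 44, minus 10-minute gap → minute 34); sauce base (must start by minute 89); the braise (must start by minute 151, minus 10-minute gap → minute 141); sauce reduction (must start by minute 166). The tightest is minute 34, so mise en place must start by 34 − 20 = minute 14.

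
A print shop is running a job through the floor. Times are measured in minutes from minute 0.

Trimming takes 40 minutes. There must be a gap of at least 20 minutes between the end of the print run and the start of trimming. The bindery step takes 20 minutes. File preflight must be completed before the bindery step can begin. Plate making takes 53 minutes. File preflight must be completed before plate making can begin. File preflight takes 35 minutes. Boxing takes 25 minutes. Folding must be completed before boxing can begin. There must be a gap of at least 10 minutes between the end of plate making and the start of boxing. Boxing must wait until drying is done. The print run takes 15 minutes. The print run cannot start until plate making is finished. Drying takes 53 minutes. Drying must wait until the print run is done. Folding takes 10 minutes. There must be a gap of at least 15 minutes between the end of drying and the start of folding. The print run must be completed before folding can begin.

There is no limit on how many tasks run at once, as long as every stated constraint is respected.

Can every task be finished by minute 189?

File preflight has no prerequisites, so it starts at minute 0 and finishes at minute 35.
The bindery step waits on file preflight (finishes minute 35), so it starts at minute 35 and finishes at 35 + 20 = minute 55.
Plate making waits on file preflight (finishes minute 35), so it starts at minute 35 and finishes at 35 + 53 = minute 88.
The print run waits on plate making (finishes minute 88), so it starts at minute 88 and finishes at 88 + 15 = minute 103.
Trimming waits on the print run (finishes minute 103, plus 20-minute gap → minute 123), so it starts at minute 123 and finishes at 123 + 40 = minute 163.
After the print run (finishes minute 103), drying can start at minute 103 and finishes at minute 156.
For folding: drying (finishes minute 156, plus 15-minute gap → minute 171); the print run (finishes minute 103). Taking the maximum gives a start of minute 171, and it finishes at 171 + 10 = minute 181.
For boxing: folding (finishes minute 181); plate making (finishes minute 88, plus 10-minute gap → minute 98); drying (finishes minute 156). Taking the maximum gives a start of minute 181, and it finishes at 181 + 25 = minute 206.
The earliest everything can be done is minute 206, which is after the deadline of 189, so it is not possible.

No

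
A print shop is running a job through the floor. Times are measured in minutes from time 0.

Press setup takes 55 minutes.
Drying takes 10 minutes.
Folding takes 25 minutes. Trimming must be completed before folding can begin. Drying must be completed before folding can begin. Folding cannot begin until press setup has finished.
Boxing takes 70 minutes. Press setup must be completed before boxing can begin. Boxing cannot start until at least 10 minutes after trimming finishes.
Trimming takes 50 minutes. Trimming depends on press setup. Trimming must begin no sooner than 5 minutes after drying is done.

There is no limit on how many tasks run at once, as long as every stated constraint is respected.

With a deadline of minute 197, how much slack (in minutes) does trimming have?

Nothing blocks drying, so it runs from minute 0 to minute 10.
Press setup can start immediately at minute 0; it finishes at minute 55.
Trimming has to wait for press setup (finishes minute 55); drying (finishes minute 10, plus 5-minute gap → minute 15). The latest of these is minute 55, so trimming runs minute 55 to 55 + 50 = minute 105.

Working backward from the deadline:
Folding has no dependents, so it just needs to finish by minute 197. Starting by 197 − 25 = minute 172 achieves that.
Boxing has no dependents, so it just needs to finish by minute 197. Starting by 197 − 70 = minute 127 achieves that.
Trimming feeds folding (must start by minute 172); boxing (must start by minute 127, minus 10-minute gap → minute 117). Taking the minimum, trimming must finish by minute 117 and start by 117 − 50 = minute 67.
So trimming can start as early as minute 55 and as late as minute 67, giving 67 − 55 = 12 minutes of slack.

12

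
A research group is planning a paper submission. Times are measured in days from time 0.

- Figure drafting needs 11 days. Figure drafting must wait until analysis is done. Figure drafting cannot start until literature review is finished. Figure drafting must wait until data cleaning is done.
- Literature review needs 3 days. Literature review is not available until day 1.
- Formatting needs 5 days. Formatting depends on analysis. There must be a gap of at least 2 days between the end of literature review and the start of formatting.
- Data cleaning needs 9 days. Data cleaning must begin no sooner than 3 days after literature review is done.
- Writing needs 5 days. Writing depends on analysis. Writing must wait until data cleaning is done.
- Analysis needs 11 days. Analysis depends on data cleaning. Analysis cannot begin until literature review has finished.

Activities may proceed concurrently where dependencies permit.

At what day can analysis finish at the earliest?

After its own release at day 1, literature review can start at day 1 and finishes at day 4.
After literature review (finishes day 4, plus 3-day gap → day 7), data cleaning can start at day 7 and finishes at day 16.
For analysis: data cleaning (finishes day 16); literature review (finishes day 4). Taking the maximum gives a start of day 16, and it finishes at 16 + 11 = day 27.

27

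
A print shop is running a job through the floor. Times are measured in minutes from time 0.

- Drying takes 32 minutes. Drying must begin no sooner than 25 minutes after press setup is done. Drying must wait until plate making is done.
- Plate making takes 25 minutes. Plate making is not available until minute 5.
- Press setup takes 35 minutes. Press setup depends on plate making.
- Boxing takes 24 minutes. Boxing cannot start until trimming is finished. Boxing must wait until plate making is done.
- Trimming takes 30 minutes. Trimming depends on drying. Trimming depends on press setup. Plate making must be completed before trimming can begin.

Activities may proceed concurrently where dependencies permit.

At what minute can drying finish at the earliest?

122

Plate making waits on its own release at minute 5, so it starts at minute 5 and finishes at 5 + 25 = minute 30.
After plate making (finishes minute 30), press setup can start at minute 30 and finishes at minute 65.
For drying: press setup (finishes minute 65, plus 25-minute gap → minute 90); plate making (finishes minute 30). Taking the maximum gives a start of minute 90, and it finishes at 90 + 32 = minute 122.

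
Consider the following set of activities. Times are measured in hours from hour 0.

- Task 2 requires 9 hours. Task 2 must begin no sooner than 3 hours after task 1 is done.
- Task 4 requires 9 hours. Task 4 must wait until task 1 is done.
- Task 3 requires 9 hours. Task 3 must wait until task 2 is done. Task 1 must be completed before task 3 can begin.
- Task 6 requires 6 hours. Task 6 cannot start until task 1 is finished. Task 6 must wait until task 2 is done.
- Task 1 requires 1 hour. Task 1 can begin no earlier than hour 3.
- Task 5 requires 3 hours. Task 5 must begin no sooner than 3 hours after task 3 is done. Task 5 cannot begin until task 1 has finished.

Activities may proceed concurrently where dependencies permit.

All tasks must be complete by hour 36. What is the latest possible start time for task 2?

12

To finish by hour 36, task 5 (duration 3) must start no later than hour 33.
Task 3 must finish before task 5 (must start by hour 33, minus 3-hour gap → hour 30). With a 9-hour duration, task 3 must start by 30 − 9 = hour 21.
To finish by hour 36, task 6 (duration 6) must start no later than hour 30.
Task 2 must finish in time for task 3 (must start by hour 21); task 6 (must start by hour 30). The tightest is hour 21, so task 2 must start by 21 − 9 = hour 12.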